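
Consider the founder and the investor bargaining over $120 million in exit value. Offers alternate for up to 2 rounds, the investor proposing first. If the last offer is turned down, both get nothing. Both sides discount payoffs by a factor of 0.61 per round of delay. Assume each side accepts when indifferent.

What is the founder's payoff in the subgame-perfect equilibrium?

73.2

Solve by backward induction from round 2.
Round 2 (the founder proposes): rejection yields 0 for the investor; the founder offers 0 and keeps 120.
Round 1 (the investor proposes): the founder can get 120 next round, worth 0.61 × 120 = 73.2 now; the investor offers that and keeps 46.8.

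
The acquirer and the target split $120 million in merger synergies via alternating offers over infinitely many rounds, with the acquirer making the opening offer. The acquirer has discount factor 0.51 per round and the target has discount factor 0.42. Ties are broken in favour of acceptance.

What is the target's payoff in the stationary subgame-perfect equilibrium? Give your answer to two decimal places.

31.43

Let x be the acquirer's share when the acquirer proposes and y be the target's share when the target proposes.
The target accepts iff offered ≥ 0.42·y, so x = 120 − 0.42y. Symmetrically y = 120 − 0.51x.
Substituting: x = 120 − 0.42(120 − 0.51x), giving x(1 − 0.51·0.42) = 120(1 − 0.42).
So x = 120 × 0.58 / 0.7858 ≈ 88.5722, and the target receives 120 − x ≈ 31.4278.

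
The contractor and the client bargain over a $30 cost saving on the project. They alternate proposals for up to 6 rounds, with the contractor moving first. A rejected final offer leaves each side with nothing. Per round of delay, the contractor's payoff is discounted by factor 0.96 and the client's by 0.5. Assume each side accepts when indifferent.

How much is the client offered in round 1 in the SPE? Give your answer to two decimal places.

Round 6 (the client proposes): rejection yields 0 for the contractor; the client offers 0 and keeps 30.
Round 5 (the contractor proposes): the client can get 30 next round, worth 0.5 × 30 = 15 now. The contractor offers 15 and keeps 30 − 15 = 15.
Round 4 (the client proposes): the contractor can get 15 next round, worth 0.96 × 15 = 14.4 now; the client offers that and keeps 15.6.
Round 3 (the contractor proposes): the client can get 15.6 next round, worth 0.5 × 15.6 = 7.8 now, so the contractor offers 7.8, keeping 22.2.
Round 2 (the client proposes): the contractor can get 22.2 next round, worth 0.96 × 22.2 = 21.312 now, so the client offers 21.312, keeping 8.688.
Round 1 (the contractor proposes): the client can get 8.688 next round, worth 0.5 × 8.688 = 4.344 now, so the contractor offers 4.344, keeping 25.656.

4.34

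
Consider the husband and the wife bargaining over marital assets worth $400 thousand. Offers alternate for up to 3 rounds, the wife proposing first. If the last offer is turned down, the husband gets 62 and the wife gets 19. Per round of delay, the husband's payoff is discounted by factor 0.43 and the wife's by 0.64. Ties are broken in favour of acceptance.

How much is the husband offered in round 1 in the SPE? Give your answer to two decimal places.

By backward induction:
Round 3 (the wife proposes): the husband gets 62 if talks fail, so the wife offers 62 and keeps 338.
Round 2 (the husband proposes): the wife can get 338 next round, worth 0.64 × 338 = 216.32 now. The husband offers 216.32 and keeps 400 − 216.32 = 183.68.
Round 1 (the wife proposes): the husband can get 183.68 next round, worth 0.43 × 183.68 = 78.9824 now, so the wife offers 78.9824, keeping 321.0176.

78.98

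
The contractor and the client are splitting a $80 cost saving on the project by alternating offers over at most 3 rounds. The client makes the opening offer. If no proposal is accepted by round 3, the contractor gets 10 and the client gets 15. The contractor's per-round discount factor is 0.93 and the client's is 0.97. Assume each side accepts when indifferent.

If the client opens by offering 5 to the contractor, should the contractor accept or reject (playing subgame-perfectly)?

Round 3 (the client proposes): the contractor gets 10 if talks fail, so the client offers 10 and keeps 70.
Round 2 (the contractor proposes): the client can get 70 next round, worth 0.97 × 70 = 67.9 now, so the contractor offers 67.9, keeping 12.1.
So by rejecting in round 1, the contractor gets 12.1 next round, worth 0.93 × 12.1 = 11.253 now.
Offer 5 < 11.253, so the contractor rejects.

Reject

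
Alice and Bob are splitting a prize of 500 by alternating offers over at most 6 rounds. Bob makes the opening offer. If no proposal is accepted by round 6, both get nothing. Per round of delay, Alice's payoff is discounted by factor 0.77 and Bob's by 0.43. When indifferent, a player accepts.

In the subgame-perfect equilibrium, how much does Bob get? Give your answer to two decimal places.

Solve by backward induction from round 6.
Round 6 (Alice proposes): rejection yields 0 for Bob; Alice offers 0 and keeps 500.
Round 5 (Bob proposes): Alice can get 500 next round, worth 0.77 × 500 = 385 now; Bob offers that and keeps 115.
Round 4 (Alice proposes): Bob can get 115 next round, worth 0.43 × 115 = 49.45 now, so Alice offers 49.45, keeping 450.55.
Round 3 (Bob proposes): Alice can get 450.55 next round, worth 0.77 × 450.55 = 346.9235 now. Bob offers 346.9235 and keeps 500 − 346.9235 = 153.0765.
Round 2 (Alice proposes): Bob can get 153.0765 next round, worth 0.43 × 153.0765 = 65.822895 now; Alice offers that and keeps 434.177105.
Round 1 (Bob proposes): Alice can get 434.177105 next round, worth 0.77 × 434.177105 = 334.31637085 now, so Bob offers 334.31637085, keeping 165.68362915.

165.68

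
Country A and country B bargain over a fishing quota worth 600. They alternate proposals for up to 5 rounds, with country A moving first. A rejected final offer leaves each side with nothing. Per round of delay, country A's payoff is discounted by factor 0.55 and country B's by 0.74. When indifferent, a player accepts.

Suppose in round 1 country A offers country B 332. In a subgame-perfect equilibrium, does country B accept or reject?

Round 5 (country A proposes): rejection yields 0 for country B; country A offers 0 and keeps 600.
Round 4 (country B proposes): country A can get 600 next round, worth 0.55 × 600 = 330 now; country B offers that and keeps 270.
Round 3 (country A proposes): country B can get 270 next round, worth 0.74 × 270 = 199.8 now, so country A offers 199.8, keeping 400.2.
Round 2 (country B proposes): country A can get 400.2 next round, worth 0.55 × 400.2 = 220.11 now. Country B offers 220.11 and keeps 600 − 220.11 = 379.89.
So by rejecting in round 1, country B gets 379.89 next round, worth 0.74 × 379.89 = 281.1186 now.
Offer 332 ≥ 281.1186, so country B accepts.

Accept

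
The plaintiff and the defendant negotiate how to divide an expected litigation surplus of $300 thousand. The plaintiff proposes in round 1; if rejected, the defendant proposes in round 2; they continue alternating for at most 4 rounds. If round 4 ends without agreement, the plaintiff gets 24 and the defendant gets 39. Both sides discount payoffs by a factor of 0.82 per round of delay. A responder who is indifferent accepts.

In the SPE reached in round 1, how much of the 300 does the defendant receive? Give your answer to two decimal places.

Round 4 (the defendant proposes): the plaintiff gets 24 if talks fail, so the defendant offers 24 and keeps 276.
Round 3 (the plaintiff proposes): the defendant can get 276 next round, worth 0.82 × 276 = 226.32 now; the plaintiff offers that and keeps 73.68.
Round 2 (the defendant proposes): the plaintiff can get 73.68 next round, worth 0.82 × 73.68 = 60.4176 now; the defendant offers that and keeps 239.5824.
Round 1 (the plaintiff proposes): the defendant can get 239.5824 next round, worth 0.82 × 239.5824 = 196.457568 now, so the plaintiff offers 196.457568, keeping 103.542432.

196.46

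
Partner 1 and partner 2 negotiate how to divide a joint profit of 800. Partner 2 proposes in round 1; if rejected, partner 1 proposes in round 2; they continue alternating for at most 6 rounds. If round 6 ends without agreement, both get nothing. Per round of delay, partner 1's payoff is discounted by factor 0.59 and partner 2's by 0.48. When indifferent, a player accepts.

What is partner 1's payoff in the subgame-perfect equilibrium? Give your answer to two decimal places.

352.80

Solve by backward induction from round 6.
Round 6 (partner 1 proposes): partner 2 will accept anything ≥ 0, so partner 1 offers 0 and keeps 800.
Round 5 (partner 2 proposes): partner 1 can get 800 next round, worth 0.59 × 800 = 472 now. Partner 2 offers 472 and keeps 800 − 472 = 328.
Round 4 (partner 1 proposes): partner 2 can get 328 next round, worth 0.48 × 328 = 157.44 now; partner 1 offers that and keeps 642.56.
Round 3 (partner 2 proposes): partner 1 can get 642.56 next round, worth 0.59 × 642.56 = 379.1104 now; partner 2 offers that and keeps 420.8896.
Round 2 (partner 1 proposes): partner 2 can get 420.8896 next round, worth 0.48 × 420.8896 = 202.027008 now; partner 1 offers that and keeps 597.972992.
Round 1 (partner 2 proposes): partner 1 can get 597.972992 next round, worth 0.59 × 597.972992 = 352.80406528 now; partner 2 offers that and keeps 447.19593472.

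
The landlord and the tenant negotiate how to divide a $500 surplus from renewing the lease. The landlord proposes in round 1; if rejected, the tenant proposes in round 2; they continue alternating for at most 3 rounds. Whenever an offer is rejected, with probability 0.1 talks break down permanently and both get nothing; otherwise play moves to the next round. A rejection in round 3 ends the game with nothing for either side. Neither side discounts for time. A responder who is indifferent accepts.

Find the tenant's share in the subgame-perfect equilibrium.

45

By backward induction:
Round 3 (the landlord proposes): the tenant will accept anything ≥ 0, so the landlord offers 0 and keeps 500.
Round 2 (the tenant proposes): rejecting gives the landlord an expected 0.9 × 500 = 450; the tenant offers that and keeps 50.
Round 1 (the landlord proposes): rejecting gives the tenant an expected 0.9 × 50 = 45, so the landlord offers 45, keeping 455.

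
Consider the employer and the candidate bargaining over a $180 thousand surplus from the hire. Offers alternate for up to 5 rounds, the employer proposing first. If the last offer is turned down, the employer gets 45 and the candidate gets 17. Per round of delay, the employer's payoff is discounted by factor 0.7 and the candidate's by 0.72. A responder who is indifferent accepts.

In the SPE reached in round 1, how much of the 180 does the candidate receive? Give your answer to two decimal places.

62.79

Round 5 (the employer proposes): the candidate gets 17 if talks fail, so the employer offers 17 and keeps 163.
Round 4 (the candidate proposes): the employer can get 163 next round, worth 0.7 × 163 = 114.1 now; the candidate offers that and keeps 65.9.
Round 3 (the employer proposes): the candidate can get 65.9 next round, worth 0.72 × 65.9 = 47.448 now, so the employer offers 47.448, keeping 132.552.
Round 2 (the candidate proposes): the employer can get 132.552 next round, worth 0.7 × 132.552 = 92.7864 now. The candidate offers 92.7864 and keeps 180 − 92.7864 = 87.2136.
Round 1 (the employer proposes): the candidate can get 87.2136 next round, worth 0.72 × 87.2136 = 62.793792 now. The employer offers 62.793792 and keeps 180 − 62.793792 = 117.206208.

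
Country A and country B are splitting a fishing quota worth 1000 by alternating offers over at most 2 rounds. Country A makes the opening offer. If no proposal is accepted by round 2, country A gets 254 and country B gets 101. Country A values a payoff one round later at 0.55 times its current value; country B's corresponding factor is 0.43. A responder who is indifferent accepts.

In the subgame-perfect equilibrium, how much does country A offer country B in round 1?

320.78

Round 2 (country B proposes): country A gets 254 if talks fail, so country B offers 254 and keeps 746.
Round 1 (country A proposes): country B can get 746 next round, worth 0.43 × 746 = 320.78 now; country A offers that and keeps 679.22.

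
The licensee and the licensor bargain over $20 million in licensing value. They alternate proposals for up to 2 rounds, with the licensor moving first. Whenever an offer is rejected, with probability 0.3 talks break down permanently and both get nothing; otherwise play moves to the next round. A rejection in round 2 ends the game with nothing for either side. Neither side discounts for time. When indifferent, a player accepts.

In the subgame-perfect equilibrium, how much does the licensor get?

Round 2 (the licensee proposes): the licensor will accept anything ≥ 0, so the licensee offers 0 and keeps 20.
Round 1 (the licensor proposes): rejecting gives the licensee an expected 0.7 × 20 = 14. The licensor offers 14 and keeps 20 − 14 = 6.

6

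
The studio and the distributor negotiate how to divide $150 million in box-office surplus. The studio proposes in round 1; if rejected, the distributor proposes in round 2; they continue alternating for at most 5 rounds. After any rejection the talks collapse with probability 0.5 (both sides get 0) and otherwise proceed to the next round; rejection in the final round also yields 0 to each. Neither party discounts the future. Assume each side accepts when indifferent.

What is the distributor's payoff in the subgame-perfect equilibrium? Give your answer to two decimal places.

Round 5 (the studio proposes): rejection yields 0 for the distributor; the studio offers 0 and keeps 150.
Round 4 (the distributor proposes): rejecting gives the studio an expected 0.5 × 150 = 75. The distributor offers 75 and keeps 150 − 75 = 75.
Round 3 (the studio proposes): rejecting gives the distributor an expected 0.5 × 75 = 37.5. The studio offers 37.5 and keeps 150 − 37.5 = 112.5.
Round 2 (the distributor proposes): rejecting gives the studio an expected 0.5 × 112.5 = 56.25, so the distributor offers 56.25, keeping 93.75.
Round 1 (the studio proposes): rejecting gives the distributor an expected 0.5 × 93.75 = 46.875; the studio offers that and keeps 103.125.

46.88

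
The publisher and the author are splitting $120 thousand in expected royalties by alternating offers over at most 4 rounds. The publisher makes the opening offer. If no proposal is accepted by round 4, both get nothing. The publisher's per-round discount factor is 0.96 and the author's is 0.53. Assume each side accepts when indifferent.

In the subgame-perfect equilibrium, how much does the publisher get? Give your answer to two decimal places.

Solve by backward induction from round 4.
Round 4 (the author proposes): rejection yields 0 for the publisher; the author offers 0 and keeps 120.
Round 3 (the publisher proposes): the author can get 120 next round, worth 0.53 × 120 = 63.6 now, so the publisher offers 63.6, keeping 56.4.
Round 2 (the author proposes): the publisher can get 56.4 next round, worth 0.96 × 56.4 = 54.144 now; the author offers that and keeps 65.856.
Round 1 (the publisher proposes): the author can get 65.856 next round, worth 0.53 × 65.856 = 34.90368 now. The publisher offers 34.90368 and keeps 120 − 34.90368 = 85.09632.

85.10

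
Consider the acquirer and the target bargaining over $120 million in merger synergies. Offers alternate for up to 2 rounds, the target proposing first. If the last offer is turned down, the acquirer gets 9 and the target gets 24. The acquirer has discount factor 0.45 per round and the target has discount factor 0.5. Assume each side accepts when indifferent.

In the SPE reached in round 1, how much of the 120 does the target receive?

Work backward from the last round.
Round 2 (the acquirer proposes): the target gets 24 if talks fail, so the acquirer offers 24 and keeps 96.
Round 1 (the target proposes): the acquirer can get 96 next round, worth 0.45 × 96 = 43.2 now. The target offers 43.2 and keeps 120 − 43.2 = 76.8.

76.8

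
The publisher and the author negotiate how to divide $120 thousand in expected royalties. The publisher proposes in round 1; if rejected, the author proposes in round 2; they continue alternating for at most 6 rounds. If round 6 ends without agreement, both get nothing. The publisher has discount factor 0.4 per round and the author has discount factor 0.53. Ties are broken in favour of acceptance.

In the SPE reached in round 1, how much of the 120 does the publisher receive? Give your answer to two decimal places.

Round 6 (the author proposes): the publisher will accept anything ≥ 0, so the author offers 0 and keeps 120.
Round 5 (the publisher proposes): the author can get 120 next round, worth 0.53 × 120 = 63.6 now; the publisher offers that and keeps 56.4.
Round 4 (the author proposes): the publisher can get 56.4 next round, worth 0.4 × 56.4 = 22.56 now, so the author offers 22.56, keeping 97.44.
Round 3 (the publisher proposes): the author can get 97.44 next round, worth 0.53 × 97.44 = 51.6432 now; the publisher offers that and keeps 68.3568.
Round 2 (the author proposes): the publisher can get 68.3568 next round, worth 0.4 × 68.3568 = 27.34272 now, so the author offers 27.34272, keeping 92.65728.
Round 1 (the publisher proposes): the author can get 92.65728 next round, worth 0.53 × 92.65728 = 49.1083584 now; the publisher offers that and keeps 70.8916416.

70.89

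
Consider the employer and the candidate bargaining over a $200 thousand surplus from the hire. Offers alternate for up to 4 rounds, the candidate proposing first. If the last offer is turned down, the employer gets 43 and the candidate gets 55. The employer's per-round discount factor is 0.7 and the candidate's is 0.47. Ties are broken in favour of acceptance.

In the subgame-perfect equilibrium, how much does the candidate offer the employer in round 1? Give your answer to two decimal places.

107.59

Round 4 (the employer proposes): the candidate gets 55 if talks fail, so the employer offers 55 and keeps 145.
Round 3 (the candidate proposes): the employer can get 145 next round, worth 0.7 × 145 = 101.5 now, so the candidate offers 101.5, keeping 98.5.
Round 2 (the employer proposes): the candidate can get 98.5 next round, worth 0.47 × 98.5 = 46.295 now, so the employer offers 46.295, keeping 153.705.
Round 1 (the candidate proposes): the employer can get 153.705 next round, worth 0.7 × 153.705 = 107.5935 now, so the candidate offers 107.5935, keeping 92.4065.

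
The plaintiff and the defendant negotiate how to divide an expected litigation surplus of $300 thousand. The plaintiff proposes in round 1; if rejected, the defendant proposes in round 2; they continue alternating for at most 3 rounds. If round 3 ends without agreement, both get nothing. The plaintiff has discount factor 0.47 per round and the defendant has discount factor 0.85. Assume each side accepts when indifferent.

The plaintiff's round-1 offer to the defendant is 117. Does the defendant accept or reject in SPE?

Round 3 (the plaintiff proposes): the defendant will accept anything ≥ 0, so the plaintiff offers 0 and keeps 300.
Round 2 (the defendant proposes): the plaintiff can get 300 next round, worth 0.47 × 300 = 141 now, so the defendant offers 141, keeping 159.
So by rejecting in round 1, the defendant gets 159 next round, worth 0.85 × 159 = 135.15 now.
Offer 117 < 135.15, so the defendant rejects.

Reject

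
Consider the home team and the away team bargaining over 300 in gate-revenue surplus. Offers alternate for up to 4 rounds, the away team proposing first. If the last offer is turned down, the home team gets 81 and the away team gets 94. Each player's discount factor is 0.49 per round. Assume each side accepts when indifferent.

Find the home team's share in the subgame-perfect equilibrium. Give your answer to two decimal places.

99.21

Round 4 (the home team proposes): the away team gets 94 if talks fail, so the home team offers 94 and keeps 206.
Round 3 (the away team proposes): the home team can get 206 next round, worth 0.49 × 206 = 100.94 now. The away team offers 100.94 and keeps 300 − 100.94 = 199.06.
Round 2 (the home team proposes): the away team can get 199.06 next round, worth 0.49 × 199.06 = 97.5394 now; the home team offers that and keeps 202.4606.
Round 1 (the away team proposes): the home team can get 202.4606 next round, worth 0.49 × 202.4606 = 99.205694 now, so the away team offers 99.205694, keeping 200.794306.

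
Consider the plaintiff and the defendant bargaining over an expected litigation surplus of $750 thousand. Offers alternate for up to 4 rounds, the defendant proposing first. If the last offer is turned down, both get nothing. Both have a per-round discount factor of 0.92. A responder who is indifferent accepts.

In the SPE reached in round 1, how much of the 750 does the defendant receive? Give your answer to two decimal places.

110.78

Solve by backward induction from round 4.
Round 4 (the plaintiff proposes): rejection yields 0 for the defendant; the plaintiff offers 0 and keeps 750.
Round 3 (the defendant proposes): the plaintiff can get 750 next round, worth 0.92 × 750 = 690 now. The defendant offers 690 and keeps 750 − 690 = 60.
Round 2 (the plaintiff proposes): the defendant can get 60 next round, worth 0.92 × 60 = 55.2 now, so the plaintiff offers 55.2, keeping 694.8.
Round 1 (the defendant proposes): the plaintiff can get 694.8 next round, worth 0.92 × 694.8 = 639.216 now, so the defendant offers 639.216, keeping 110.784.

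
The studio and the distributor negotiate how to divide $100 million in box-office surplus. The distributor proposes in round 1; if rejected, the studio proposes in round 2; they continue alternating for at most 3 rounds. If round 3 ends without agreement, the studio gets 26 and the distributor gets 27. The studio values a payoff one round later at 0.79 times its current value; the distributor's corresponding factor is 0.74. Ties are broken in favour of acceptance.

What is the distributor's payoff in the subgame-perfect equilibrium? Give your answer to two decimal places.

Round 3 (the distributor proposes): the studio gets 26 if talks fail, so the distributor offers 26 and keeps 74.
Round 2 (the studio proposes): the distributor can get 74 next round, worth 0.74 × 74 = 54.76 now, so the studio offers 54.76, keeping 45.24.
Round 1 (the distributor proposes): the studio can get 45.24 next round, worth 0.79 × 45.24 = 35.7396 now; the distributor offers that and keeps 64.2604.

64.26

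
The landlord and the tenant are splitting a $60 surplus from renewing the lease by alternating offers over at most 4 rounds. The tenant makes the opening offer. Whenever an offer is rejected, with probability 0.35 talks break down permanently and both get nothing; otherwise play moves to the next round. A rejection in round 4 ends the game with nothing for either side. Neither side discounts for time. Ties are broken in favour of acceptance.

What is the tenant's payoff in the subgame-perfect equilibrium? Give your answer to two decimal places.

29.87

Round 4 (the landlord proposes): the tenant will accept anything ≥ 0, so the landlord offers 0 and keeps 60.
Round 3 (the tenant proposes): rejecting gives the landlord an expected 0.65 × 60 = 39. The tenant offers 39 and keeps 60 − 39 = 21.
Round 2 (the landlord proposes): rejecting gives the tenant an expected 0.65 × 21 = 13.65, so the landlord offers 13.65, keeping 46.35.
Round 1 (the tenant proposes): rejecting gives the landlord an expected 0.65 × 46.35 = 30.1275; the tenant offers that and keeps 29.8725.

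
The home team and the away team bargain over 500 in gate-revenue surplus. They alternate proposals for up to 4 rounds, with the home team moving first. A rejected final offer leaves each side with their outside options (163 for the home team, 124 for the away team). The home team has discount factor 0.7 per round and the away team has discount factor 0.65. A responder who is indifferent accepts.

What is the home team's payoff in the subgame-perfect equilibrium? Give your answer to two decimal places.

302.83

Round 4 (the away team proposes): the home team gets 163 if talks fail, so the away team offers 163 and keeps 337.
Round 3 (the home team proposes): the away team can get 337 next round, worth 0.65 × 337 = 219.05 now; the home team offers that and keeps 280.95.
Round 2 (the away team proposes): the home team can get 280.95 next round, worth 0.7 × 280.95 = 196.665 now, so the away team offers 196.665, keeping 303.335.
Round 1 (the home team proposes): the away team can get 303.335 next round, worth 0.65 × 303.335 = 197.16775 now; the home team offers that and keeps 302.83225.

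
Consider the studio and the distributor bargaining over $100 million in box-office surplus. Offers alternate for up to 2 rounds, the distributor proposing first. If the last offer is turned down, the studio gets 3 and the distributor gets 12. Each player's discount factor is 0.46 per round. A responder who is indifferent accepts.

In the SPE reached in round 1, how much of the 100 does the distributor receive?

59.52

Solve by backward induction from round 2.
Round 2 (the studio proposes): the distributor gets 12 if talks fail, so the studio offers 12 and keeps 88.
Round 1 (the distributor proposes): the studio can get 88 next round, worth 0.46 × 88 = 40.48 now. The distributor offers 40.48 and keeps 100 − 40.48 = 59.52.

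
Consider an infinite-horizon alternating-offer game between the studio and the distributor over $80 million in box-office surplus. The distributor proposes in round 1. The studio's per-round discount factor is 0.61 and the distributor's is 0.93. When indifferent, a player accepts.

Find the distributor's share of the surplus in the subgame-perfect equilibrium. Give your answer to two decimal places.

Let x be the distributor's share when the distributor proposes and y be the studio's share when the studio proposes.
The studio accepts iff offered ≥ 0.61·y, so x = 80 − 0.61y. Symmetrically y = 80 − 0.93x.
Substituting: x = 80 − 0.61(80 − 0.93x), giving x(1 − 0.93·0.61) = 80(1 − 0.61).
So x = 80 × 0.39 / 0.4327 ≈ 72.1054, and the studio receives 80 − x ≈ 7.8946.

72.11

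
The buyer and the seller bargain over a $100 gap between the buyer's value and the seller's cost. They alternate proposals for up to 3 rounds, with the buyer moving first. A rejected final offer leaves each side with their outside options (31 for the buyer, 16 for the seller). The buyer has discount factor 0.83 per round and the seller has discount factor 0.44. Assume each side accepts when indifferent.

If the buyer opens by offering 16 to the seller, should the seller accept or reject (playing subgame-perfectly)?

Work out the seller's continuation value if the offer is rejected.
Round 3 (the buyer proposes): the seller gets 16 if talks fail, so the buyer offers 16 and keeps 84.
Round 2 (the seller proposes): the buyer can get 84 next round, worth 0.83 × 84 = 69.72 now; the seller offers that and keeps 30.28.
So by rejecting in round 1, the seller gets 30.28 next round, worth 0.44 × 30.28 = 13.3232 now.
Offer 16 ≥ 13.3232, so the seller accepts.

Accept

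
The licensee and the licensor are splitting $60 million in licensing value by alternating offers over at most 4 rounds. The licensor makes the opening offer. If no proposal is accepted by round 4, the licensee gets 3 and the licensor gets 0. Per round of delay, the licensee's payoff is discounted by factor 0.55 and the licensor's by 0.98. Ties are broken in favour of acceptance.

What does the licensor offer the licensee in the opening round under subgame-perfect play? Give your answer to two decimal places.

By backward induction:
Round 4 (the licensee proposes): the licensor will accept anything ≥ 0, so the licensee offers 0 and keeps 60.
Round 3 (the licensor proposes): the licensee can get 60 next round, worth 0.55 × 60 = 33 now, so the licensor offers 33, keeping 27.
Round 2 (the licensee proposes): the licensor can get 27 next round, worth 0.98 × 27 = 26.46 now, so the licensee offers 26.46, keeping 33.54.
Round 1 (the licensor proposes): the licensee can get 33.54 next round, worth 0.55 × 33.54 = 18.447 now; the licensor offers that and keeps 41.553.

18.45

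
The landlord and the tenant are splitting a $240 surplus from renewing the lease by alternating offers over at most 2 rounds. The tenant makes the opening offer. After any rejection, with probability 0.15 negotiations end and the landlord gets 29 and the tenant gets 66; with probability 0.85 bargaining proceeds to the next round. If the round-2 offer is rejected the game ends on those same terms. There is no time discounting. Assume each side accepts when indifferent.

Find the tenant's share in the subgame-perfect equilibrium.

87.75

By backward induction:
Round 2 (the landlord proposes): the tenant gets 66 if talks fail, so the landlord offers 66 and keeps 174.
Round 1 (the tenant proposes): rejecting gives the landlord an expected 0.85 × 174 + 0.15 × 29 = 152.25. The tenant offers 152.25 and keeps 240 − 152.25 = 87.75.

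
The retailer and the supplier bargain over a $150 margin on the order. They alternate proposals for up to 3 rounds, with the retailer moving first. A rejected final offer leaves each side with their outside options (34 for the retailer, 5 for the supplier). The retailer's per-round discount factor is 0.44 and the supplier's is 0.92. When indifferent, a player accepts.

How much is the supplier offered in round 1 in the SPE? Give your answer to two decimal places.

79.30

By backward induction:
Round 3 (the retailer proposes): the supplier gets 5 if talks fail, so the retailer offers 5 and keeps 145.
Round 2 (the supplier proposes): the retailer can get 145 next round, worth 0.44 × 145 = 63.8 now. The supplier offers 63.8 and keeps 150 − 63.8 = 86.2.
Round 1 (the retailer proposes): the supplier can get 86.2 next round, worth 0.92 × 86.2 = 79.304 now; the retailer offers that and keeps 70.696.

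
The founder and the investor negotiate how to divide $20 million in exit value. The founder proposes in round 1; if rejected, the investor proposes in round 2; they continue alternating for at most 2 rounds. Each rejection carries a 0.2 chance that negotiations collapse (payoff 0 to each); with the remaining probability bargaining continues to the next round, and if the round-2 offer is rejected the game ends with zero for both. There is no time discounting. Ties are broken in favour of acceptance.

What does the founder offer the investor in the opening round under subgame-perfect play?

16

By backward induction:
Round 2 (the investor proposes): rejection yields 0 for the founder; the investor offers 0 and keeps 20.
Round 1 (the founder proposes): rejecting gives the investor an expected 0.8 × 20 = 16. The founder offers 16 and keeps 20 − 16 = 4.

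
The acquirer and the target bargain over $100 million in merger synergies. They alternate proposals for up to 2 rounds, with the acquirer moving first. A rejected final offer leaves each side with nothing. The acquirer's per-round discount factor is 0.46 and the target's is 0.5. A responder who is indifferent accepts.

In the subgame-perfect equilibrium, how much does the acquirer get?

Round 2 (the target proposes): the acquirer will accept anything ≥ 0, so the target offers 0 and keeps 100.
Round 1 (the acquirer proposes): the target can get 100 next round, worth 0.5 × 100 = 50 now; the acquirer offers that and keeps 50.

50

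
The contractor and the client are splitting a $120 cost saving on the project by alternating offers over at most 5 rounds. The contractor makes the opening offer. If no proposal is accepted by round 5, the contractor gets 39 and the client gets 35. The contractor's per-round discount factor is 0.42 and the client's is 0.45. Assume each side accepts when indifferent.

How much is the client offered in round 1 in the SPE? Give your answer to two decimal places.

By backward induction:
Round 5 (the contractor proposes): the client gets 35 if talks fail, so the contractor offers 35 and keeps 85.
Round 4 (the client proposes): the contractor can get 85 next round, worth 0.42 × 85 = 35.7 now; the client offers that and keeps 84.3.
Round 3 (the contractor proposes): the client can get 84.3 next round, worth 0.45 × 84.3 = 37.935 now; the contractor offers that and keeps 82.065.
Round 2 (the client proposes): the contractor can get 82.065 next round, worth 0.42 × 82.065 = 34.4673 now. The client offers 34.4673 and keeps 120 − 34.4673 = 85.5327.
Round 1 (the contractor proposes): the client can get 85.5327 next round, worth 0.45 × 85.5327 = 38.489715 now. The contractor offers 38.489715 and keeps 120 − 38.489715 = 81.510285.

38.49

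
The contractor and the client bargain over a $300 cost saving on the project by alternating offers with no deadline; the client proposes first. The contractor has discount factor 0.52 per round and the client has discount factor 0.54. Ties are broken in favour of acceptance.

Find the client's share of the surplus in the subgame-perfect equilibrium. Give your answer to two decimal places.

When the client proposes, the contractor accepts any offer worth at least 0.52 times what the contractor would get by proposing next round; and vice versa.
This gives x = 300 − 0.52y and y = 300 − 0.54x, where x and y are each side's share when it proposes.
Hence (1 − 0.52·0.54)x = 300(1 − 0.52), i.e. 0.7192·x = 144.
x ≈ 200.2225; the contractor's share is 300 − x ≈ 99.7775.

200.22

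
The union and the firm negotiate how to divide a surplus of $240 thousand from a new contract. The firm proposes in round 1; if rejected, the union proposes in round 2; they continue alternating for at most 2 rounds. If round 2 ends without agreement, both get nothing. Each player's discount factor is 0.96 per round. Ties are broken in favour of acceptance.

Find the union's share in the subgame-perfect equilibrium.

230.4

Solve by backward induction from round 2.
Round 2 (the union proposes): rejection yields 0 for the firm; the union offers 0 and keeps 240.
Round 1 (the firm proposes): the union can get 240 next round, worth 0.96 × 240 = 230.4 now, so the firm offers 230.4, keeping 9.6.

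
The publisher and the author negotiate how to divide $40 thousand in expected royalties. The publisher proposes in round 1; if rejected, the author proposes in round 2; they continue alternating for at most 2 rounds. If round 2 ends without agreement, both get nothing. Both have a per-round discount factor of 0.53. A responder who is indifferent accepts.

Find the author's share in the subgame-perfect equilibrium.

Round 2 (the author proposes): the publisher will accept anything ≥ 0, so the author offers 0 and keeps 40.
Round 1 (the publisher proposes): the author can get 40 next round, worth 0.53 × 40 = 21.2 now. The publisher offers 21.2 and keeps 40 − 21.2 = 18.8.

21.2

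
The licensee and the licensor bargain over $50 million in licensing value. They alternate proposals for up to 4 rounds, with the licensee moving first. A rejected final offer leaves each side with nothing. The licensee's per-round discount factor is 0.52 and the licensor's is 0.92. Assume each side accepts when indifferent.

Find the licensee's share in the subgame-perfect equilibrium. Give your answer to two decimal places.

5.91

Solve by backward induction from round 4.
Round 4 (the licensor proposes): the licensee will accept anything ≥ 0, so the licensor offers 0 and keeps 50.
Round 3 (the licensee proposes): the licensor can get 50 next round, worth 0.92 × 50 = 46 now, so the licensee offers 46, keeping 4.
Round 2 (the licensor proposes): the licensee can get 4 next round, worth 0.52 × 4 = 2.08 now. The licensor offers 2.08 and keeps 50 − 2.08 = 47.92.
Round 1 (the licensee proposes): the licensor can get 47.92 next round, worth 0.92 × 47.92 = 44.0864 now. The licensee offers 44.0864 and keeps 50 − 44.0864 = 5.9136.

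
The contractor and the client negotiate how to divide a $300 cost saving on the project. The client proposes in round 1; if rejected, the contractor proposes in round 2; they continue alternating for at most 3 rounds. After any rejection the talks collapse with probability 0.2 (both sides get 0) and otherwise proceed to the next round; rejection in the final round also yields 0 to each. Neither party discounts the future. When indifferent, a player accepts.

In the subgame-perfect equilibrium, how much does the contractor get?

Round 3 (the client proposes): rejection yields 0 for the contractor; the client offers 0 and keeps 300.
Round 2 (the contractor proposes): rejecting gives the client an expected 0.8 × 300 = 240. The contractor offers 240 and keeps 300 − 240 = 60.
Round 1 (the client proposes): rejecting gives the contractor an expected 0.8 × 60 = 48, so the client offers 48, keeping 252.

48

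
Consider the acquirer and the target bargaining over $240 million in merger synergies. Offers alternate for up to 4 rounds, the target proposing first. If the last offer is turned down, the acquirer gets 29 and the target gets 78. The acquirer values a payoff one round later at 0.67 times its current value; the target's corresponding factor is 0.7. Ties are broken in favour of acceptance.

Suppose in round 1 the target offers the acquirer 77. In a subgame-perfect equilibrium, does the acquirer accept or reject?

Reject

Work out the acquirer's continuation value if the offer is rejected.
Round 4 (the acquirer proposes): the target gets 78 if talks fail, so the acquirer offers 78 and keeps 162.
Round 3 (the target proposes): the acquirer can get 162 next round, worth 0.67 × 162 = 108.54 now, so the target offers 108.54, keeping 131.46.
Round 2 (the acquirer proposes): the target can get 131.46 next round, worth 0.7 × 131.46 = 92.022 now; the acquirer offers that and keeps 147.978.
So by rejecting in round 1, the acquirer gets 147.978 next round, worth 0.67 × 147.978 = 99.14526 now.
Offer 77 < 99.14526, so the acquirer rejects.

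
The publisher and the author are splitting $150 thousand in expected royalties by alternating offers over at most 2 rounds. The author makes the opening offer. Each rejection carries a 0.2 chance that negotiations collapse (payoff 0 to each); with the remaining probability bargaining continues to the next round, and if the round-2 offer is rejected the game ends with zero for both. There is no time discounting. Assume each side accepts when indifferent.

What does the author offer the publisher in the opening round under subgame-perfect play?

Round 2 (the publisher proposes): rejection yields 0 for the author; the publisher offers 0 and keeps 150.
Round 1 (the author proposes): rejecting gives the publisher an expected 0.8 × 150 = 120; the author offers that and keeps 30.

120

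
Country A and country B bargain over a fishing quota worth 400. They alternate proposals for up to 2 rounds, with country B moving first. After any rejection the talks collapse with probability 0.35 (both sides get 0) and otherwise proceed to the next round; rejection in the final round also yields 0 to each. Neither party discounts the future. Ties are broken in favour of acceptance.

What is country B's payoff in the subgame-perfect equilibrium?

140

Round 2 (country A proposes): country B will accept anything ≥ 0, so country A offers 0 and keeps 400.
Round 1 (country B proposes): rejecting gives country A an expected 0.65 × 400 = 260; country B offers that and keeps 140.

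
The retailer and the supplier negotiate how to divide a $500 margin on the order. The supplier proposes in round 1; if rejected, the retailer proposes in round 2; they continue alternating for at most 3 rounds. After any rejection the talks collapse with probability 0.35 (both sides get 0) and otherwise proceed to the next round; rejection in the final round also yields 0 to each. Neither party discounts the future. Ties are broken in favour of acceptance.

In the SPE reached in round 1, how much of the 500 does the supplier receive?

386.25

By backward induction:
Round 3 (the supplier proposes): the retailer will accept anything ≥ 0, so the supplier offers 0 and keeps 500.
Round 2 (the retailer proposes): rejecting gives the supplier an expected 0.65 × 500 = 325; the retailer offers that and keeps 175.
Round 1 (the supplier proposes): rejecting gives the retailer an expected 0.65 × 175 = 113.75. The supplier offers 113.75 and keeps 500 − 113.75 = 386.25.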